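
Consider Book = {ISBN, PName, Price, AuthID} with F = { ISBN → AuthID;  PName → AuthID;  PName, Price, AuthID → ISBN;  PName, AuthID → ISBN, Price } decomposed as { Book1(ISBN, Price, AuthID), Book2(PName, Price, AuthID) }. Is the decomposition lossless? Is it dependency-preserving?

lossy and not dependency-preserving

Lossless test: (Price, AuthID)⁺ = {Price, AuthID}, which is a superkey of neither fragment — lossy.
Dependency preservation: the restricted closure of {PName, Price, AuthID} across the fragments never reaches {ISBN}, so PName, Price, AuthID → ISBN cannot be enforced without a join — not preserved.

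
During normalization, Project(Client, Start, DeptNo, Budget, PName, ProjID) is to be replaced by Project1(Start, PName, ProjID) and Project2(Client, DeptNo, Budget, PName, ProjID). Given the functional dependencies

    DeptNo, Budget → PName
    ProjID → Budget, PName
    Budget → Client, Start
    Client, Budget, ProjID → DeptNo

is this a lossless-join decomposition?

Yes

Common attributes: Project1 ∩ Project2 = {PName, ProjID}.
Closure of {PName, ProjID}: ProjID → Budget, PName applies, adding Budget; Budget → Client, Start applies, adding Client, Start; Client, Budget, ProjID → DeptNo applies, adding DeptNo. So (PName, ProjID)⁺ = {Client, Start, DeptNo, Budget, PName, ProjID}.
This closure contains every attribute of Project1, so Project1 ∩ Project2 → Project1. The join is lossless.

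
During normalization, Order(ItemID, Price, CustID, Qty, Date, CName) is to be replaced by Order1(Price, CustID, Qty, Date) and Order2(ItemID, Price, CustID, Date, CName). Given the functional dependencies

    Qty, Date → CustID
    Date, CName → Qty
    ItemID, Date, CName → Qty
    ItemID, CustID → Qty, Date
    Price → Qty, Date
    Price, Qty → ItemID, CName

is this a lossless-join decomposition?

Yes

Common attributes: Order1 ∩ Order2 = {Price, CustID, Date}.
Closure of {Price, CustID, Date}: Price → Qty, Date applies, adding Qty; Price, Qty → ItemID, CName applies, adding ItemID, CName. So (Price, CustID, Date)⁺ = {ItemID, Price, CustID, Qty, Date, CName}.
This closure contains every attribute of Order1, so Order1 ∩ Order2 → Order1. The join is lossless.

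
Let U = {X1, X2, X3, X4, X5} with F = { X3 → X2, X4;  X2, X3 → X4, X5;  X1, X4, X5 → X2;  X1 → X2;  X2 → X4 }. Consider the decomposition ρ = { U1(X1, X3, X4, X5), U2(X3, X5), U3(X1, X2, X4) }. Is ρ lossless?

Chase test. Columns are X1, X2, X3, X4, X5; row i has aⱼ where attribute j ∈ Ui, else bᵢⱼ.
Initial tableau (one row per fragment):
  row 1: a1 b12 a3 a4 a5
  row 2: b21 b22 a3 b24 a5
  row 3: a1 a2 b33 a4 b35
Rows 1 and 2 agree on X3; apply X3→X2, X4 and equate their X2, X4 entries.
Rows 1 and 3 agree on X1; apply X1→X2 and equate their X2 entries.
Row 1 is now all distinguished symbols — the join is lossless.

Yes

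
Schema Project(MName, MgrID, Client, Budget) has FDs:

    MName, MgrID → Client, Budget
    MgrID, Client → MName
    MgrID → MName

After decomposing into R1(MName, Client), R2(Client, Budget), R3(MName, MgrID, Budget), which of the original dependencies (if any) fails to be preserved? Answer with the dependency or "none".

Check MName, MgrID → Client, Budget: no single fragment contains all of {MName, MgrID, Client, Budget}, and the restricted closure of {MName, MgrID} across the fragments never reaches {Client, Budget}.
MgrID, Client → MName is preserved.
MgrID → MName is preserved.

MName, MgrID → Client, Budget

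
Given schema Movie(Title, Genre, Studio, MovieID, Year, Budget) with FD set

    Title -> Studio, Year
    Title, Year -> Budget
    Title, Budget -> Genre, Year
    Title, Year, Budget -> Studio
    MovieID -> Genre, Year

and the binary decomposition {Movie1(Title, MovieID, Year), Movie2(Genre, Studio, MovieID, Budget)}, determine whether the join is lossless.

No

Common attributes: Movie1 ∩ Movie2 = {MovieID}.
Closure of {MovieID}: MovieID → Genre, Year applies, adding Genre, Year. So (MovieID)⁺ = {Genre, MovieID, Year}.
The closure contains neither all of Movie1 = {Title, MovieID, Year} nor all of Movie2 = {Genre, Studio, MovieID, Budget}, so the common attributes are not a superkey of either fragment. The join is lossy.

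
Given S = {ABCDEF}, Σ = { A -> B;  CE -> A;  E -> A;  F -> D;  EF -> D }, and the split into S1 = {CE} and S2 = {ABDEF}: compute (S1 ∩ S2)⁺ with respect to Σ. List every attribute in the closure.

S1 ∩ S2 = {E}.
E → A applies, adding A
A → B applies, adding B
Closure: {ABE}.

ABE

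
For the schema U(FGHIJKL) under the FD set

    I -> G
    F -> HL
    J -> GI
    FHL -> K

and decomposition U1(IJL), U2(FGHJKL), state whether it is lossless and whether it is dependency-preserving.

lossless but not dependency-preserving

Lossless test: (JL)⁺ = {GIJL}, which contains all of one fragment — lossless.
Dependency preservation: the restricted closure of {I} across the fragments never reaches {G}, so I → G cannot be enforced without a join — not preserved.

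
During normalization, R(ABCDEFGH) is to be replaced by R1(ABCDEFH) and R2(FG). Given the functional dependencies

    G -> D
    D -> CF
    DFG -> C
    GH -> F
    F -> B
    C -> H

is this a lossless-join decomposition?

No

Common attributes: R1 ∩ R2 = {F}.
Closure of {F}: F → B applies, adding B. So (F)⁺ = {BF}.
The closure contains neither all of R1 = {ABCDEFH} nor all of R2 = {FG}, so the common attributes are not a superkey of either fragment. The join is lossy.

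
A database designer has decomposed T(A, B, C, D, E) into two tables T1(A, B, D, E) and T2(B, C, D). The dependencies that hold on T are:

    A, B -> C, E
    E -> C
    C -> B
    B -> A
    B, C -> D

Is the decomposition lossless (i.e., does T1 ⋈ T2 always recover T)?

Yes

Common attributes: T1 ∩ T2 = {B, D}.
Closure of {B, D}: B → A applies, adding A; A, B → C, E applies, adding C, E. So (B, D)⁺ = {A, B, C, D, E}.
This closure contains every attribute of T1, so T1 ∩ T2 → T1. The join is lossless.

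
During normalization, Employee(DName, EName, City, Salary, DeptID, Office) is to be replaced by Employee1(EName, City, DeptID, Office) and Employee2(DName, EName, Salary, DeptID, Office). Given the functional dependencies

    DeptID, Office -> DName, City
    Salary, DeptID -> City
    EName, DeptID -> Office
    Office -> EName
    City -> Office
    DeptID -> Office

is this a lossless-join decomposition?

Yes

Common attributes: Employee1 ∩ Employee2 = {EName, DeptID, Office}.
Closure of {EName, DeptID, Office}: DeptID, Office → DName, City applies, adding DName, City. So (EName, DeptID, Office)⁺ = {DName, EName, City, DeptID, Office}.
This closure contains every attribute of Employee1, so Employee1 ∩ Employee2 → Employee1. The join is lossless.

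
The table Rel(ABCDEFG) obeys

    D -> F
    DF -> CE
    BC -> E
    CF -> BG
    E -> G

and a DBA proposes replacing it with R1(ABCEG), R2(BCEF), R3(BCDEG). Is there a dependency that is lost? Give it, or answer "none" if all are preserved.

Check D → F: no single fragment contains all of {DF}, and the restricted closure of {D} across the fragments never reaches {F}.
DF → CE is preserved.
BC → E is preserved.
CF → BG is preserved.
E → G is preserved.

D -> F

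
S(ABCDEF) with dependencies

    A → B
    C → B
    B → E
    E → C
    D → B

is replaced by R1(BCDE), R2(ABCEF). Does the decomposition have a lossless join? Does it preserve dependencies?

Lossless test: (BCE)⁺ = {BCE}, which is a superkey of neither fragment — lossy.
Dependency preservation: every FD's attributes lie within a single fragment, so each can be enforced locally — preserved.

lossy but dependency-preserving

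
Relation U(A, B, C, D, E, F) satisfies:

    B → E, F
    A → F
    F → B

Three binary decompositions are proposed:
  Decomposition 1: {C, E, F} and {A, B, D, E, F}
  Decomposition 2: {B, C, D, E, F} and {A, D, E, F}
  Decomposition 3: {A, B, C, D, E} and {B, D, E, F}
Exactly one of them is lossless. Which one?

Decomposition 3

Decomposition 1: common = {E, F}, closure = {B, E, F} → lossy.
Decomposition 2: common = {D, E, F}, closure = {B, D, E, F} → lossy.
Decomposition 3: common = {B, D, E}, closure = {B, D, E, F} → lossless.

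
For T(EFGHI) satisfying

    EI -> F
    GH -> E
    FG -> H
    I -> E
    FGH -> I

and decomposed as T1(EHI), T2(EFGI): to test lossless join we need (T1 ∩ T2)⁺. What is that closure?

T1 ∩ T2 = {EI}.
EI → F applies, adding F
Closure: {EFI}.

EFI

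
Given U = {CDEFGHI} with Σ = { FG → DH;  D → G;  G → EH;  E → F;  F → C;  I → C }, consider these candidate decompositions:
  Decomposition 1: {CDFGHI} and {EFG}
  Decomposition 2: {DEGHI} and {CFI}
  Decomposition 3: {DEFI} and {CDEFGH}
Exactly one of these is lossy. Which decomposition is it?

Decomposition 2

Decomposition 1: common = {FG}, closure = {CDEFGH} → lossless.
Decomposition 2: common = {I}, closure = {CI} → lossy.
Decomposition 3: common = {DEF}, closure = {CDEFGH} → lossless.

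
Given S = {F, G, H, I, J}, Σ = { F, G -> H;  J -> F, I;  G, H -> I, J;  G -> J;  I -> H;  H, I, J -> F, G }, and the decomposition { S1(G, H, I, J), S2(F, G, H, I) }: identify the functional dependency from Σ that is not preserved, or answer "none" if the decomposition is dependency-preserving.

none

F, G → H lies within S2.
J → F, I: restricted closure across fragments reaches F, I.
G, H → I, J lies within S1.
G → J lies within S1.
I → H lies within S1.
H, I, J → F, G: restricted closure across fragments reaches F, G.
Every dependency is enforceable on the fragments, so the decomposition is dependency-preserving.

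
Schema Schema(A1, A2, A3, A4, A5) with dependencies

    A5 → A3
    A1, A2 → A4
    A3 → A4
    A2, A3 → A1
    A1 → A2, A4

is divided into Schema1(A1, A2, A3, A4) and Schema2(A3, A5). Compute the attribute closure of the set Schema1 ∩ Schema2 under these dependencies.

Schema1 ∩ Schema2 = {A3}.
A3 → A4 applies, adding A4
Closure: {A3, A4}.

A3, A4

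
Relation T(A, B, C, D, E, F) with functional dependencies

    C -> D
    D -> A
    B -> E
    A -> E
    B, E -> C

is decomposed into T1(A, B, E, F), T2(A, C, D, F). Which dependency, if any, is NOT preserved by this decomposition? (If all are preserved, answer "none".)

B, E -> C

Check B, E → C: no single fragment contains all of {B, C, E}, and the restricted closure of {B, E} across the fragments never reaches {C}.
C → D is preserved.
D → A is preserved.
B → E is preserved.
A → E is preserved.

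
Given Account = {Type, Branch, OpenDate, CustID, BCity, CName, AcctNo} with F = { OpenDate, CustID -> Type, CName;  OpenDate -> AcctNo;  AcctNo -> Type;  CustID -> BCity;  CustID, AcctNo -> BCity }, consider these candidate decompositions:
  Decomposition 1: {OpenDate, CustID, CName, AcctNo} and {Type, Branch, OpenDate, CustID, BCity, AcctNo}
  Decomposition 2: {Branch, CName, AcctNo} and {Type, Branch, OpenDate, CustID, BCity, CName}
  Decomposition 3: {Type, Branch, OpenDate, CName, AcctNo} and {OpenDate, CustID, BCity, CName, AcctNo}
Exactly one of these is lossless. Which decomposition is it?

Decomposition 1: common = {OpenDate, CustID, AcctNo}, closure = {Type, OpenDate, CustID, BCity, CName, AcctNo} → lossless.
Decomposition 2: common = {Branch, CName}, closure = {Branch, CName} → lossy.
Decomposition 3: common = {OpenDate, CName, AcctNo}, closure = {Type, OpenDate, CName, AcctNo} → lossy.

Decomposition 1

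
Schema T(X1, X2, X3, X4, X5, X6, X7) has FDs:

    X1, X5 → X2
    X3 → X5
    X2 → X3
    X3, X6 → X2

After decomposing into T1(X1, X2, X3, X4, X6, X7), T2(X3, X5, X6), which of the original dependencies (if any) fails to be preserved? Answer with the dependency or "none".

Check X1, X5 → X2: no single fragment contains all of {X1, X2, X5}, and the restricted closure of {X1, X5} across the fragments never reaches {X2}.
X3 → X5 is preserved.
X2 → X3 is preserved.
X3, X6 → X2 is preserved.

X1, X5 → X2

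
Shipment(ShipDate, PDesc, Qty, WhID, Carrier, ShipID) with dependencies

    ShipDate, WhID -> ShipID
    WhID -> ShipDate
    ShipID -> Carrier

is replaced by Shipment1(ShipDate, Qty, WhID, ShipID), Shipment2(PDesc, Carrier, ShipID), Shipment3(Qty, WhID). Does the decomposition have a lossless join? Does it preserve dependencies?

Lossless test (chase): Rows 1 and 3 agree on WhID; apply WhID→ShipDate and equate their ShipDate entries. Rows 1 and 2 agree on ShipID; apply ShipID→Carrier and equate their Carrier entries. Rows 1 and 3 agree on ShipDate, WhID; apply ShipDate, WhID→ShipID and equate their ShipID entries. Rows 1 and 3 agree on ShipID; apply ShipID→Carrier and equate their Carrier entries. No row becomes fully distinguished — the join is lossy.
Dependency preservation: every FD's attributes lie within a single fragment, so each can be enforced locally — preserved.

lossy but dependency-preserving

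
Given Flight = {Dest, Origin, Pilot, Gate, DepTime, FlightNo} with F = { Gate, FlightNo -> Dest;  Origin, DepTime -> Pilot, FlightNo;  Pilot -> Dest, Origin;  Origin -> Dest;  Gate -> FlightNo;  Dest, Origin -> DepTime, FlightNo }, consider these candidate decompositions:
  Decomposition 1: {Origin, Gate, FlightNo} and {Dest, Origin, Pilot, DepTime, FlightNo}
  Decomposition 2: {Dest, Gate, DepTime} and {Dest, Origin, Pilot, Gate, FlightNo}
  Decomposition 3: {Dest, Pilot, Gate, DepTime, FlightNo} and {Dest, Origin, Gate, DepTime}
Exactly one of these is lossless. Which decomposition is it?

Decomposition 1: common = {Origin, FlightNo}, closure = {Dest, Origin, Pilot, DepTime, FlightNo} → lossless.
Decomposition 2: common = {Dest, Gate}, closure = {Dest, Gate, FlightNo} → lossy.
Decomposition 3: common = {Dest, Gate, DepTime}, closure = {Dest, Gate, DepTime, FlightNo} → lossy.

Decomposition 1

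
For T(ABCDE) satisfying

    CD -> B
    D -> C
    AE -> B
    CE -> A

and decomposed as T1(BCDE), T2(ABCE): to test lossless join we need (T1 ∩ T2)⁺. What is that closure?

T1 ∩ T2 = {BCE}.
CE → A applies, adding A
Closure: {ABCE}.

ABCE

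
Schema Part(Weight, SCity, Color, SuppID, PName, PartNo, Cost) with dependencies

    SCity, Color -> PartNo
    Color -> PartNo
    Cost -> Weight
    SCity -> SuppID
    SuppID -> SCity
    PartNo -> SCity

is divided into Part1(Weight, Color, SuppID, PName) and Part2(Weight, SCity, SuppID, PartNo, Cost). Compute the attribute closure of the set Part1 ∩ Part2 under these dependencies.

Weight, SCity, SuppID

Part1 ∩ Part2 = {Weight, SuppID}.
SuppID → SCity applies, adding SCity
Closure: {Weight, SCity, SuppID}.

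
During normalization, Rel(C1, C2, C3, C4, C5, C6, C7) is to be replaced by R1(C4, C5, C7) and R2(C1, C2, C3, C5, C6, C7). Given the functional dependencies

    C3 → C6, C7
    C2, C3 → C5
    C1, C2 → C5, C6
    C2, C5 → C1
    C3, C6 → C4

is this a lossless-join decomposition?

Common attributes: R1 ∩ R2 = {C5, C7}.
No dependency enlarges {C5, C7}, so (C5, C7)⁺ = {C5, C7}.
The closure contains neither all of R1 = {C4, C5, C7} nor all of R2 = {C1, C2, C3, C5, C6, C7}, so the common attributes are not a superkey of either fragment. The join is lossy.

No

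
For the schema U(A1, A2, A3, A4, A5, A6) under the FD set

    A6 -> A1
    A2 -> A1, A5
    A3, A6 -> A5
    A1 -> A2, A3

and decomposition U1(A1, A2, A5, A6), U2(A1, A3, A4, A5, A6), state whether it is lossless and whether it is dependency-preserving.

lossless and dependency-preserving

Lossless test: (A1, A5, A6)⁺ = {A1, A2, A3, A5, A6}, which contains all of one fragment — lossless.
Dependency preservation: A1 → A2, A3 is not contained in any single fragment, but the restricted closure of its left-hand side across the fragments still reaches the right-hand side; the remaining FDs each lie inside some fragment. All dependencies are preserved.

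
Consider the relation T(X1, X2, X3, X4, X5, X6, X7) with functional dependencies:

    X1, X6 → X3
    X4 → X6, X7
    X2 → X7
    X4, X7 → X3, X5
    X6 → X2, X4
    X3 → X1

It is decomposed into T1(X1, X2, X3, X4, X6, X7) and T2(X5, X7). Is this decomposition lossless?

Common attributes: T1 ∩ T2 = {X7}.
No dependency enlarges {X7}, so (X7)⁺ = {X7}.
The closure contains neither all of T1 = {X1, X2, X3, X4, X6, X7} nor all of T2 = {X5, X7}, so the common attributes are not a superkey of either fragment. The join is lossy.

No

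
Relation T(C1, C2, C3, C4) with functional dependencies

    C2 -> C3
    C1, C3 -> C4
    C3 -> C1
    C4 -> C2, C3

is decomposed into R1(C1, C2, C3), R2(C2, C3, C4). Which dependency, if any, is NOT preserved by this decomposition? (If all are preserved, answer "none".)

C2 → C3 lies within R1.
C1, C3 → C4: restricted closure across fragments reaches C4.
C3 → C1 lies within R1.
C4 → C2, C3 lies within R2.
Every dependency is enforceable on the fragments, so the decomposition is dependency-preserving.

none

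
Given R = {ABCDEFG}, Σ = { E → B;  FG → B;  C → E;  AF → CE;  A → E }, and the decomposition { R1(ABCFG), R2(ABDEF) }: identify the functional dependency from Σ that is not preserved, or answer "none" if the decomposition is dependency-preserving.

C → E

Check C → E: no single fragment contains all of {CE}, and the restricted closure of {C} across the fragments never reaches {E}.
E → B is preserved.
FG → B is preserved.
AF → CE is preserved.
A → E is preserved.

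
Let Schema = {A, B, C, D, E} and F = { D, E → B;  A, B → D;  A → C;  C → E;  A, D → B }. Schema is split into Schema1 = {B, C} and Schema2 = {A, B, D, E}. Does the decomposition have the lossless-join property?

Common attributes: Schema1 ∩ Schema2 = {B}.
No dependency enlarges {B}, so (B)⁺ = {B}.
The closure contains neither all of Schema1 = {B, C} nor all of Schema2 = {A, B, D, E}, so the common attributes are not a superkey of either fragment. The join is lossy.

No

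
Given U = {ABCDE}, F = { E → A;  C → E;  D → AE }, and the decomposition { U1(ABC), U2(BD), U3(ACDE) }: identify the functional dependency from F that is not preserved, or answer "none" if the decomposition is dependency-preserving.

none

E → A lies within U3.
C → E lies within U3.
D → AE lies within U3.
Every dependency is enforceable on the fragments, so the decomposition is dependency-preserving.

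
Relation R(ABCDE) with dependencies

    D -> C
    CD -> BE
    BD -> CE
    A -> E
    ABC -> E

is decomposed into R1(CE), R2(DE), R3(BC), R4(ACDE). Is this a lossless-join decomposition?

Chase test. Columns are ABCDE; row i has aⱼ where attribute j ∈ Ri, else bᵢⱼ.
Initial tableau (one row per fragment):
  row 1: b11 b12 a3 b14 a5
  row 2: b21 b22 b23 a4 a5
  row 3: b31 a2 a3 b34 b35
  row 4: a1 b42 a3 a4 a5
Rows 2 and 4 agree on D; apply D→C and equate their C entries.
Rows 2 and 4 agree on CD; apply CD→BE and equate their BE entries.
No row becomes fully distinguished — the join is lossy.

No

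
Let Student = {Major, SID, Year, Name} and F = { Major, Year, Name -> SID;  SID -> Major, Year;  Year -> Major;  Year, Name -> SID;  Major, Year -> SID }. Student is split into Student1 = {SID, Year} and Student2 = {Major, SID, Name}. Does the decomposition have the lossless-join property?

Yes

Common attributes: Student1 ∩ Student2 = {SID}.
Closure of {SID}: SID → Major, Year applies, adding Major, Year. So (SID)⁺ = {Major, SID, Year}.
This closure contains every attribute of Student1, so Student1 ∩ Student2 → Student1. The join is lossless.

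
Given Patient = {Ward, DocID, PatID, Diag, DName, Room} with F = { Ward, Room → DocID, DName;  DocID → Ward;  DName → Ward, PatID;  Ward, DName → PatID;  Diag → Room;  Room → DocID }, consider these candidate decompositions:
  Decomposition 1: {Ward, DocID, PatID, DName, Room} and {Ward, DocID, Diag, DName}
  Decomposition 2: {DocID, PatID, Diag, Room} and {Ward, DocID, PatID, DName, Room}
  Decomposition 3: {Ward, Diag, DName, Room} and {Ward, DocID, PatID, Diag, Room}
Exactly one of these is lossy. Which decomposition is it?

Decomposition 1: common = {Ward, DocID, DName}, closure = {Ward, DocID, PatID, DName} → lossy.
Decomposition 2: common = {DocID, PatID, Room}, closure = {Ward, DocID, PatID, DName, Room} → lossless.
Decomposition 3: common = {Ward, Diag, Room}, closure = {Ward, DocID, PatID, Diag, DName, Room} → lossless.

Decomposition 1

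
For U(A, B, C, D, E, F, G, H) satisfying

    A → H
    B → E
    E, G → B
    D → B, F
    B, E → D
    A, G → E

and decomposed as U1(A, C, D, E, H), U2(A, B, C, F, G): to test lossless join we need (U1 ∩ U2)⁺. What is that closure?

U1 ∩ U2 = {A, C}.
A → H applies, adding H
Closure: {A, C, H}.

A, C, H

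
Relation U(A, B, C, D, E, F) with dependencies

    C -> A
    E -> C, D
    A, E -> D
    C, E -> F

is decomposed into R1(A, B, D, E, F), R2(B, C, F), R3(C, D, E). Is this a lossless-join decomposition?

Yes

Chase test. Columns are A, B, C, D, E, F; row i has aⱼ where attribute j ∈ Ri, else bᵢⱼ.
Initial tableau (one row per fragment):
  row 1: a1 a2 b13 a4 a5 a6
  row 2: b21 a2 a3 b24 b25 a6
  row 3: b31 b32 a3 a4 a5 b36
Rows 2 and 3 agree on C; apply C→A and equate their A entries.
Rows 1 and 3 agree on E; apply E→C, D and equate their C, D entries.
Rows 1 and 3 agree on C, E; apply C, E→F and equate their F entries.
Rows 1 and 2 agree on C; apply C→A and equate their A entries.
Row 1 is now all distinguished symbols — the join is lossless.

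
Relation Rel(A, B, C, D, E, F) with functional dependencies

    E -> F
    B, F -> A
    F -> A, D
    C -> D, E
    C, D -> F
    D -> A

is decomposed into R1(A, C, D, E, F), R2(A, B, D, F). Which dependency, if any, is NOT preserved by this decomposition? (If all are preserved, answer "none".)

E → F lies within R1.
B, F → A lies within R2.
F → A, D lies within R1.
C → D, E lies within R1.
C, D → F lies within R1.
D → A lies within R1.
Every dependency is enforceable on the fragments, so the decomposition is dependency-preserving.

none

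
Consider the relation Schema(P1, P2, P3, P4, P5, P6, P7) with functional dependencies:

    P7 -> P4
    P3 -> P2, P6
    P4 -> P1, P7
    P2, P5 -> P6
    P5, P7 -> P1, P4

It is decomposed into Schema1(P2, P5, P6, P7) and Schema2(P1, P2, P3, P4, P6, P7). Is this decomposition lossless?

Common attributes: Schema1 ∩ Schema2 = {P2, P6, P7}.
Closure of {P2, P6, P7}: P7 → P4 applies, adding P4; P4 → P1, P7 applies, adding P1. So (P2, P6, P7)⁺ = {P1, P2, P4, P6, P7}.
The closure contains neither all of Schema1 = {P2, P5, P6, P7} nor all of Schema2 = {P1, P2, P3, P4, P6, P7}, so the common attributes are not a superkey of either fragment. The join is lossy.

No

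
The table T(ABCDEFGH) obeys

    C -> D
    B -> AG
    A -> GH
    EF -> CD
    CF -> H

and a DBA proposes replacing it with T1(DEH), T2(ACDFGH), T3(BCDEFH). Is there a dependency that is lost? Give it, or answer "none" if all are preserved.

B -> AG

Check B → AG: no single fragment contains all of {ABG}, and the restricted closure of {B} across the fragments never reaches {AG}.
C → D is preserved.
A → GH is preserved.
EF → CD is preserved.
CF → H is preserved.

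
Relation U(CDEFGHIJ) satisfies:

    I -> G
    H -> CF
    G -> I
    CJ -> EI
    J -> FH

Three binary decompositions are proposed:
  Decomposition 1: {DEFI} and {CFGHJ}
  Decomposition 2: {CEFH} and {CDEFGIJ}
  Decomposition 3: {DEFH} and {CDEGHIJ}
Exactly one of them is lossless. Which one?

Decomposition 1: common = {F}, closure = {F} → lossy.
Decomposition 2: common = {CEF}, closure = {CEF} → lossy.
Decomposition 3: common = {DEH}, closure = {CDEFH} → lossless.

Decomposition 3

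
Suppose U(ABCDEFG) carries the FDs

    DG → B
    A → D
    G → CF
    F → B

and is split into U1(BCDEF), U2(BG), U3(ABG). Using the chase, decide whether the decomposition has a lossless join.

Chase test. Columns are ABCDEFG; row i has aⱼ where attribute j ∈ Ui, else bᵢⱼ.
Initial tableau (one row per fragment):
  row 1: b11 a2 a3 a4 a5 a6 b17
  row 2: b21 a2 b23 b24 b25 b26 a7
  row 3: a1 a2 b33 b34 b35 b36 a7
Rows 2 and 3 agree on G; apply G→CF and equate their CF entries.
No row becomes fully distinguished — the join is lossy.

No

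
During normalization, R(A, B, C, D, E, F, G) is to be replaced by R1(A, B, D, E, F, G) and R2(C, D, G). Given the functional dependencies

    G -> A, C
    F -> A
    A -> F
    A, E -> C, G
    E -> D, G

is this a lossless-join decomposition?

Yes

Common attributes: R1 ∩ R2 = {D, G}.
Closure of {D, G}: G → A, C applies, adding A, C; A → F applies, adding F. So (D, G)⁺ = {A, C, D, F, G}.
This closure contains every attribute of R2, so R1 ∩ R2 → R2. The join is lossless.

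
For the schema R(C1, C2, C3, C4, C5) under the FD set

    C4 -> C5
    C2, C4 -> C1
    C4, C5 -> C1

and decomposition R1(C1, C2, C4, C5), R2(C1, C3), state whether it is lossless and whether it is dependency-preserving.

lossy but dependency-preserving

Lossless test: (C1)⁺ = {C1}, which is a superkey of neither fragment — lossy.
Dependency preservation: every FD's attributes lie within a single fragment, so each can be enforced locally — preserved.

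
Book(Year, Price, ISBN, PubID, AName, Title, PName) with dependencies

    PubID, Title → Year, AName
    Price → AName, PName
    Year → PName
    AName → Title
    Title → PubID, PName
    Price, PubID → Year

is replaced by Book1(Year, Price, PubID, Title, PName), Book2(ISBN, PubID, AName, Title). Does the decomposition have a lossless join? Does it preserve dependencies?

lossy but dependency-preserving

Lossless test: (PubID, Title)⁺ = {Year, PubID, AName, Title, PName}, which is a superkey of neither fragment — lossy.
Dependency preservation: PubID, Title → Year, AName; Price → AName, PName are not contained in any single fragment, but the restricted closure of each left-hand side across the fragments still reaches the right-hand side; the remaining FDs each lie inside some fragment. All dependencies are preserved.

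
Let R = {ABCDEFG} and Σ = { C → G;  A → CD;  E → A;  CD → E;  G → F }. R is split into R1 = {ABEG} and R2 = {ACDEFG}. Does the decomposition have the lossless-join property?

Common attributes: R1 ∩ R2 = {AEG}.
Closure of {AEG}: A → CD applies, adding CD; G → F applies, adding F. So (AEG)⁺ = {ACDEFG}.
This closure contains every attribute of R2, so R1 ∩ R2 → R2. The join is lossless.

Yes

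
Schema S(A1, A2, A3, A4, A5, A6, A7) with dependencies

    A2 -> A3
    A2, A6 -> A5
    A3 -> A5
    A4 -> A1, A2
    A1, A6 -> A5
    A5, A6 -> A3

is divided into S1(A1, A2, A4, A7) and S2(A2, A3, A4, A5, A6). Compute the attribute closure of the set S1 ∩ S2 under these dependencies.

S1 ∩ S2 = {A2, A4}.
A2 → A3 applies, adding A3
A3 → A5 applies, adding A5
A4 → A1, A2 applies, adding A1
Closure: {A1, A2, A3, A4, A5}.

A1, A2, A3, A4, A5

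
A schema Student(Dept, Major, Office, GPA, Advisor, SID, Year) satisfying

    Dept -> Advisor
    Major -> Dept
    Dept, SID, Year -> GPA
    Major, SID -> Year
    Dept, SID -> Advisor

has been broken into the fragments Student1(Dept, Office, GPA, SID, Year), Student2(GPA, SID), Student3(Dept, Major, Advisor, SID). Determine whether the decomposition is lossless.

No

Chase test. Columns are Dept, Major, Office, GPA, Advisor, SID, Year; row i has aⱼ where attribute j ∈ Studenti, else bᵢⱼ.
Initial tableau (one row per fragment):
  row 1: a1 b12 a3 a4 b15 a6 a7
  row 2: b21 b22 b23 a4 b25 a6 b27
  row 3: a1 a2 b33 b34 a5 a6 b37
Rows 1 and 3 agree on Dept; apply Dept→Advisor and equate their Advisor entries.
No row becomes fully distinguished — the join is lossy.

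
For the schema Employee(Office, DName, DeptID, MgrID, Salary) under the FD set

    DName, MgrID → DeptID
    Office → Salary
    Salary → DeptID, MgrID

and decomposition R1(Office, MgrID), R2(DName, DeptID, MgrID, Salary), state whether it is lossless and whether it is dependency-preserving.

Lossless test: (MgrID)⁺ = {MgrID}, which is a superkey of neither fragment — lossy.
Dependency preservation: the restricted closure of {Office} across the fragments never reaches {Salary}, so Office → Salary cannot be enforced without a join — not preserved.

lossy and not dependency-preserving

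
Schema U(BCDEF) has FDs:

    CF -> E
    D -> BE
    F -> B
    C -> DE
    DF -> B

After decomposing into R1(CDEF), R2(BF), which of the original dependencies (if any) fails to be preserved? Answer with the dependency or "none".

D -> BE

Check D → BE: no single fragment contains all of {BDE}, and the restricted closure of {D} across the fragments never reaches {BE}.
CF → E is preserved.
F → B is preserved.
C → DE is preserved.
DF → B is preserved.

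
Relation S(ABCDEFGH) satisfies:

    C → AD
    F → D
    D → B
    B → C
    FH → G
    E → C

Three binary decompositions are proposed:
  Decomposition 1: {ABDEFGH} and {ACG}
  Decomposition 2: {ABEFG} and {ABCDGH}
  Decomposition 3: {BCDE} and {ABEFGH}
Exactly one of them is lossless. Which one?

Decomposition 3

Decomposition 1: common = {AG}, closure = {AG} → lossy.
Decomposition 2: common = {ABG}, closure = {ABCDG} → lossy.
Decomposition 3: common = {BE}, closure = {ABCDE} → lossless.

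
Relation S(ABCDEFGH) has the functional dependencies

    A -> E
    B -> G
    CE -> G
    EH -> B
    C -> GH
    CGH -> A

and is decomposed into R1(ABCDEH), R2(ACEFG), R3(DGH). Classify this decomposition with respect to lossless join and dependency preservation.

lossy and not dependency-preserving

Lossless test (chase): Rows 1 and 2 agree on CE; apply CE→G and equate their G entries. Rows 1 and 2 agree on C; apply C→GH and equate their GH entries. Rows 1 and 2 agree on EH; apply EH→B and equate their B entries. No row becomes fully distinguished — the join is lossy.
Dependency preservation: the restricted closure of {B} across the fragments never reaches {G}, so B → G cannot be enforced without a join — not preserved.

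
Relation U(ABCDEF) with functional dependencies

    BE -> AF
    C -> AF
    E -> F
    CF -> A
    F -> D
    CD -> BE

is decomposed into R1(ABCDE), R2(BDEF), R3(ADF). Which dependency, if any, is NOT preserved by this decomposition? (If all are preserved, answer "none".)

none

BE → AF: restricted closure across fragments reaches AF.
C → AF: restricted closure across fragments reaches AF.
E → F lies within R2.
CF → A: restricted closure across fragments reaches A.
F → D lies within R2.
CD → BE lies within R1.
Every dependency is enforceable on the fragments, so the decomposition is dependency-preserving.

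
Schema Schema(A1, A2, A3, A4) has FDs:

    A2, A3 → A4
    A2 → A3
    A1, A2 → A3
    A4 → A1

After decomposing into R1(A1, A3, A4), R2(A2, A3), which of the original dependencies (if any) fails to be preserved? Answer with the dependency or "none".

A2, A3 → A4

Check A2, A3 → A4: no single fragment contains all of {A2, A3, A4}, and the restricted closure of {A2, A3} across the fragments never reaches {A4}.
A2 → A3 is preserved.
A1, A2 → A3 is preserved.
A4 → A1 is preserved.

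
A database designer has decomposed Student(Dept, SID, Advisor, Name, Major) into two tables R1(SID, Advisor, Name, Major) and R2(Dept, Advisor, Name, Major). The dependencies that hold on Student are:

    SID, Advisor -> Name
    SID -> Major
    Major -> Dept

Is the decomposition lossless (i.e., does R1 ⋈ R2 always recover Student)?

Common attributes: R1 ∩ R2 = {Advisor, Name, Major}.
Closure of {Advisor, Name, Major}: Major → Dept applies, adding Dept. So (Advisor, Name, Major)⁺ = {Dept, Advisor, Name, Major}.
This closure contains every attribute of R2, so R1 ∩ R2 → R2. The join is lossless.

Yes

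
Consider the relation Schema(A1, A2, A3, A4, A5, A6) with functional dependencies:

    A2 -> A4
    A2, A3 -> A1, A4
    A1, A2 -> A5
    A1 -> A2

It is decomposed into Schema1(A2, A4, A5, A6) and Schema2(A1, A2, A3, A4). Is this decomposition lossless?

No

Common attributes: Schema1 ∩ Schema2 = {A2, A4}.
No dependency enlarges {A2, A4}, so (A2, A4)⁺ = {A2, A4}.
The closure contains neither all of Schema1 = {A2, A4, A5, A6} nor all of Schema2 = {A1, A2, A3, A4}, so the common attributes are not a superkey of either fragment. The join is lossy.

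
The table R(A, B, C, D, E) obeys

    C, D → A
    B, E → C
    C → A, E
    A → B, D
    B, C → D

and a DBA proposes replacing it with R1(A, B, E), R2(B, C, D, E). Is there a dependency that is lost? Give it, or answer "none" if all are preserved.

A → B, D

Check A → B, D: no single fragment contains all of {A, B, D}, and the restricted closure of {A} across the fragments never reaches {B, D}.
C, D → A is preserved.
B, E → C is preserved.
C → A, E is preserved.
B, C → D is preserved.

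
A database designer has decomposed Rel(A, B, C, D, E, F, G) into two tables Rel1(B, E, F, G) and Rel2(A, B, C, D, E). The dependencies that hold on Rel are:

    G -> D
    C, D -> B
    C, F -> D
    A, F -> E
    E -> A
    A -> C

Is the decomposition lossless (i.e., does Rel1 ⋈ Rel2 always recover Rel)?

Common attributes: Rel1 ∩ Rel2 = {B, E}.
Closure of {B, E}: E → A applies, adding A; A → C applies, adding C. So (B, E)⁺ = {A, B, C, E}.
The closure contains neither all of Rel1 = {B, E, F, G} nor all of Rel2 = {A, B, C, D, E}, so the common attributes are not a superkey of either fragment. The join is lossy.

No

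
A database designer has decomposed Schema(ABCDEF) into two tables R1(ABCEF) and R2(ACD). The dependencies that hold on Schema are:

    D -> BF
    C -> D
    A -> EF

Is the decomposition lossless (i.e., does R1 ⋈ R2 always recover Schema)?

Common attributes: R1 ∩ R2 = {AC}.
Closure of {AC}: C → D applies, adding D; A → EF applies, adding EF; D → BF applies, adding B. So (AC)⁺ = {ABCDEF}.
This closure contains every attribute of R1, so R1 ∩ R2 → R1. The join is lossless.

Yes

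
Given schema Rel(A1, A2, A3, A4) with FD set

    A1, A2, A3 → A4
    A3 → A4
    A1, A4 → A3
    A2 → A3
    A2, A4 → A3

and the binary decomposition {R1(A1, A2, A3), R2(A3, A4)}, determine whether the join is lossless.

Yes

Common attributes: R1 ∩ R2 = {A3}.
Closure of {A3}: A3 → A4 applies, adding A4. So (A3)⁺ = {A3, A4}.
This closure contains every attribute of R2, so R1 ∩ R2 → R2. The join is lossless.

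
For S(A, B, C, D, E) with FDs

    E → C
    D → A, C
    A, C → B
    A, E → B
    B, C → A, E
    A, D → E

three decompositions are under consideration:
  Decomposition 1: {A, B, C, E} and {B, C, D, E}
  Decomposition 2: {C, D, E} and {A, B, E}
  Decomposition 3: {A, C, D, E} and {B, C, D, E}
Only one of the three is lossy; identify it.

Decomposition 1: common = {B, C, E}, closure = {A, B, C, E} → lossless.
Decomposition 2: common = {E}, closure = {C, E} → lossy.
Decomposition 3: common = {C, D, E}, closure = {A, B, C, D, E} → lossless.

Decomposition 2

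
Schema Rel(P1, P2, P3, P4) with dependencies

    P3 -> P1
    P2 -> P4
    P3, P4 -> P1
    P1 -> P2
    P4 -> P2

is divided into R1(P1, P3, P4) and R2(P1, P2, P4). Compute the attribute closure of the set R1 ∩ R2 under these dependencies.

R1 ∩ R2 = {P1, P4}.
P1 → P2 applies, adding P2
Closure: {P1, P2, P4}.

P1, P2, P4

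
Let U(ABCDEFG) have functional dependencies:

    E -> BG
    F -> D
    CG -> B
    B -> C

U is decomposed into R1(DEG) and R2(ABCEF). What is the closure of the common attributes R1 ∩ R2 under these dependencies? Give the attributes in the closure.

BCEG

R1 ∩ R2 = {E}.
E → BG applies, adding BG
B → C applies, adding C
Closure: {BCEG}.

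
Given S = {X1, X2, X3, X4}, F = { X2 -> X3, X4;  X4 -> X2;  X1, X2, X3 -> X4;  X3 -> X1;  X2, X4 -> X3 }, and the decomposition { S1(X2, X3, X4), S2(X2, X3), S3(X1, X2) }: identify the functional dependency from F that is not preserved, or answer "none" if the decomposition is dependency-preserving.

Check X3 → X1: no single fragment contains all of {X1, X3}, and the restricted closure of {X3} across the fragments never reaches {X1}.
X2 → X3, X4 is preserved.
X4 → X2 is preserved.
X1, X2, X3 → X4 is preserved.
X2, X4 → X3 is preserved.

X3 -> X1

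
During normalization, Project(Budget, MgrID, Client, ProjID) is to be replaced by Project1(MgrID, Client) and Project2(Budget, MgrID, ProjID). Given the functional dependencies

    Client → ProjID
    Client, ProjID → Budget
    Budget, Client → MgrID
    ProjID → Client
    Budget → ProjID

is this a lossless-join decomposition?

Common attributes: Project1 ∩ Project2 = {MgrID}.
No dependency enlarges {MgrID}, so (MgrID)⁺ = {MgrID}.
The closure contains neither all of Project1 = {MgrID, Client} nor all of Project2 = {Budget, MgrID, ProjID}, so the common attributes are not a superkey of either fragment. The join is lossy.

No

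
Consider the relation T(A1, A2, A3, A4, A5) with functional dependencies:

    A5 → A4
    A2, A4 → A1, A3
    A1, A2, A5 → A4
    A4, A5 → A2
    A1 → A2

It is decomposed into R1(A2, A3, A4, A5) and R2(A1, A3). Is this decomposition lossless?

Common attributes: R1 ∩ R2 = {A3}.
No dependency enlarges {A3}, so (A3)⁺ = {A3}.
The closure contains neither all of R1 = {A2, A3, A4, A5} nor all of R2 = {A1, A3}, so the common attributes are not a superkey of either fragment. The join is lossy.

No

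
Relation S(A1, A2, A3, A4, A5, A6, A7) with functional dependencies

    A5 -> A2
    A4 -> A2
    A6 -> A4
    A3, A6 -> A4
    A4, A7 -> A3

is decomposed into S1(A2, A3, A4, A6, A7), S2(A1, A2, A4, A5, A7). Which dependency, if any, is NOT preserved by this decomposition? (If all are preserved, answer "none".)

none

A5 → A2 lies within S2.
A4 → A2 lies within S1.
A6 → A4 lies within S1.
A3, A6 → A4 lies within S1.
A4, A7 → A3 lies within S1.
Every dependency is enforceable on the fragments, so the decomposition is dependency-preserving.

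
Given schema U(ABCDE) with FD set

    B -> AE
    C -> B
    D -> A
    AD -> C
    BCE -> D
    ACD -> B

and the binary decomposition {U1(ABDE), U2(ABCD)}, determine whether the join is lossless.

Common attributes: U1 ∩ U2 = {ABD}.
Closure of {ABD}: B → AE applies, adding E; AD → C applies, adding C. So (ABD)⁺ = {ABCDE}.
This closure contains every attribute of U1, so U1 ∩ U2 → U1. The join is lossless.

Yes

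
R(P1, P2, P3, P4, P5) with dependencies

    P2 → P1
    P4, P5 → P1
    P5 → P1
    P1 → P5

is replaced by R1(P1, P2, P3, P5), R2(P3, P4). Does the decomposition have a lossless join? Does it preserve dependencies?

lossy but dependency-preserving

Lossless test: (P3)⁺ = {P3}, which is a superkey of neither fragment — lossy.
Dependency preservation: P4, P5 → P1 is not contained in any single fragment, but the restricted closure of its left-hand side across the fragments still reaches the right-hand side; the remaining FDs each lie inside some fragment. All dependencies are preserved.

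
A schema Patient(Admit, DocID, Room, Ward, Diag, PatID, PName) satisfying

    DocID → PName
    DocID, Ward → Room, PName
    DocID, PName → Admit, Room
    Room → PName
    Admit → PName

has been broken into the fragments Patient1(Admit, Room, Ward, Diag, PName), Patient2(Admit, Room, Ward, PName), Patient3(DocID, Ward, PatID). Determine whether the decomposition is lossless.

Chase test. Columns are Admit, DocID, Room, Ward, Diag, PatID, PName; row i has aⱼ where attribute j ∈ Patienti, else bᵢⱼ.
Initial tableau (one row per fragment):
  row 1: a1 b12 a3 a4 a5 b16 a7
  row 2: a1 b22 a3 a4 b25 b26 a7
  row 3: b31 a2 b33 a4 b35 a6 b37
No row becomes fully distinguished — the join is lossy.

No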